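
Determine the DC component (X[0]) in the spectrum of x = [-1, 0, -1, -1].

X[0] = Σ(n=0 to 3) x[n] · ω_4^0 = Σ x[n]
= (-1) + (0) + (-1) + (-1)

X[0] = -3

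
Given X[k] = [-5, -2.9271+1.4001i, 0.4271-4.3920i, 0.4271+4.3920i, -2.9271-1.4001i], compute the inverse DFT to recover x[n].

x[n] = (1/5) Σ(k=0 to 4) X[k] · e^(2πikn/5)

Computing each x[n]:
x[0] = -2
x[1] = -1
x[2] = -2
x[3] = 2
x[4] = -2

x = [-2, -1, -2, 2, -2]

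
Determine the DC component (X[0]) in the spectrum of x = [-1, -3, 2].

X[0] = Σ(n=0 to 2) x[n] · ω_3^0 = Σ x[n]
= (-1) + (-3) + (2)

X[0] = -2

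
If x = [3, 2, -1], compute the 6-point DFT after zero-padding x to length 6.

Original 3-point DFT: [4, 2.5000-2.5981i, 2.5000+2.5981i]
Zero-padded 6-point DFT provides frequency interpolation.

DFT_6([x, 0, ...]) = [4, 4.5000-0.8660i, 2.5000-2.5981i, 0, 2.5000+2.5981i, 4.5000+0.8660i]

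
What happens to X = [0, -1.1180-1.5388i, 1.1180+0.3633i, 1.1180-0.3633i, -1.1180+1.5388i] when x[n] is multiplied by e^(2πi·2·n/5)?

Modulation property: DFT(ω_5^(-2n)·x[n]) = X[(k-2) mod 5], so circularly shift X by 2 positions.

X[k-2] = [1.1180-0.3633i, -1.1180+1.5388i, 0, -1.1180-1.5388i, 1.1180+0.3633i]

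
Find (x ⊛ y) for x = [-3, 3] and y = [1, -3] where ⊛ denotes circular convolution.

(x ⊛ y)[n] = Σ(m=0 to 1) x[m] · y[(n-m) mod 2]

Computing each output sample:
(x ⊛ y)[0] = -12
(x ⊛ y)[1] = 12

x ⊛ y = [-12, 12]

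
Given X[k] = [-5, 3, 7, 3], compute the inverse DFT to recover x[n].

x[n] = (1/4) Σ(k=0 to 3) X[k] · e^(2πikn/4)

Computing each x[n]:
x[0] = 2
x[1] = -3
x[2] = -1
x[3] = -3

x = [2, -3, -1, -3]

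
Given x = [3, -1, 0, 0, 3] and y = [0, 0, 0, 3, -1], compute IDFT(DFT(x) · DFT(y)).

(x ⊛ y)[n] = Σ(m=0 to 4) x[m] · y[(n-m) mod 5]

Computing each output sample:
(x ⊛ y)[0] = 1
(x ⊛ y)[1] = 0
(x ⊛ y)[2] = 9
(x ⊛ y)[3] = 6
(x ⊛ y)[4] = -6

x ⊛ y = [1, 0, 9, 6, -6]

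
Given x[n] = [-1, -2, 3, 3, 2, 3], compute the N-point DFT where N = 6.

X[k] = Σ(n=0 to 5) x[n] · ω_6^(nk)
where ω_6 = e^(-2πi/6)

Computing each X[k]:
X[0] = 8
X[1] = -6.0000+3.4641i
X[2] = -1.0000+5.1962i
X[3] = 0
X[4] = -1.0000-5.1962i
X[5] = -6.0000-3.4641i

X = [8, -6.0000+3.4641i, -1.0000+5.1962i, 0, -1.0000-5.1962i, -6.0000-3.4641i]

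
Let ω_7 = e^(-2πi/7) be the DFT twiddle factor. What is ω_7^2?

ω_7^2 = e^(-2πi·2/7)
= cos(-2π·2/7) + i·sin(-2π·2/7)
= cos(-4π/7) + i·sin(-4π/7)

ω_7^2 = cos(-4π/7) + i·sin(-4π/7) = -0.2225-0.9749i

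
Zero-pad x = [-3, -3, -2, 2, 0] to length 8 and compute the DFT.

Original 5-point DFT: [-6, -3.9271+5.2043i, -0.5729-2.0409i, -0.5729+2.0409i, -3.9271-5.2043i]
Zero-padded 8-point DFT provides frequency interpolation.

DFT_8([x, 0, ...]) = [-6, -6.5355+2.7071i, -1+5i, 0.5355-1.2929i, -4, 0.5355+1.2929i, -1-5i, -6.5355-2.7071i]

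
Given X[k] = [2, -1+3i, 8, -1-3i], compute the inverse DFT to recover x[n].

x[n] = (1/4) Σ(k=0 to 3) X[k] · e^(2πikn/4)

Computing each x[n]:
x[0] = 2
x[1] = -3
x[2] = 3
x[3] = 0

x = [2, -3, 3, 0]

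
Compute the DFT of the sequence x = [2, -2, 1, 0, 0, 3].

X[k] = Σ(n=0 to 5) x[n] · ω_6^(nk)
where ω_6 = e^(-2πi/6)

Computing each X[k]:
X[0] = 4
X[1] = 2.0000+3.4641i
X[2] = 1.0000+5.1962i
X[3] = 2
X[4] = 1.0000-5.1962i
X[5] = 2.0000-3.4641i

X = [4, 2.0000+3.4641i, 1.0000+5.1962i, 2, 1.0000-5.1962i, 2.0000-3.4641i]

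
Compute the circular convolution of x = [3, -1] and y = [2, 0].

(x ⊛ y)[n] = Σ(m=0 to 1) x[m] · y[(n-m) mod 2]

Computing each output sample:
(x ⊛ y)[0] = 6
(x ⊛ y)[1] = -2

x ⊛ y = [6, -2]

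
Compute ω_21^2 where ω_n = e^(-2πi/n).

ω_21^2 = e^(-2πi·2/21)
= cos(-2π·2/21) + i·sin(-2π·2/21)
= cos(-4π/21) + i·sin(-4π/21)

ω_21^2 = cos(-4π/21) + i·sin(-4π/21) = 0.8262-0.5633i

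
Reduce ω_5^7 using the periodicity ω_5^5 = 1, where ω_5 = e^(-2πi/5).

Since ω_5^5 = 1, powers reduce modulo 5.
7 mod 5 = 2
So ω_5^7 = ω_5^2 = e^(-2πi·2/5)

ω_5^7 = ω_5^2 = -0.8090-0.5878i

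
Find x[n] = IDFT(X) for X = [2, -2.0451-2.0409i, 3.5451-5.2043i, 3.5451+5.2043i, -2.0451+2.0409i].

x[n] = (1/5) Σ(k=0 to 4) X[k] · e^(2πikn/5)

Computing each x[n]:
x[0] = 1
x[1] = 1
x[2] = 0
x[3] = 3
x[4] = -3

x = [1, 1, 0, 3, -3]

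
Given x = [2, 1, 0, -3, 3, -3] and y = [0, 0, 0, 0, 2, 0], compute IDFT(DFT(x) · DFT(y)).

(x ⊛ y)[n] = Σ(m=0 to 5) x[m] · y[(n-m) mod 6]

Computing each output sample:
(x ⊛ y)[0] = 0
(x ⊛ y)[1] = -6
(x ⊛ y)[2] = 6
(x ⊛ y)[3] = -6
(x ⊛ y)[4] = 4
(x ⊛ y)[5] = 2

x ⊛ y = [0, -6, 6, -6, 4, 2]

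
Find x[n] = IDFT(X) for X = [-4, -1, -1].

x[n] = (1/3) Σ(k=0 to 2) X[k] · e^(2πikn/3)

Computing each x[n]:
x[0] = -2
x[1] = -1
x[2] = -1

x = [-2, -1, -1]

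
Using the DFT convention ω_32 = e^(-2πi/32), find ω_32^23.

ω_32^23 = e^(-2πi·23/32)
= cos(-2π·23/32) + i·sin(-2π·23/32)
= cos(-46π/32) + i·sin(-46π/32)

ω_32^23 = cos(-46π/32) + i·sin(-46π/32) = -0.1951+0.9808i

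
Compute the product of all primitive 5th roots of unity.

The primitive 5th roots of unity are ω_5^k for k coprime to 5: k ∈ {1, 2, 3, 4}
Their product equals the constant term of the cyclotomic polynomial Φ_5(x) up to sign.
For n ≥ 3, the product of all primitive nth roots of unity is 1. (For n=1 it is 1; for n=2 it is -1.)

1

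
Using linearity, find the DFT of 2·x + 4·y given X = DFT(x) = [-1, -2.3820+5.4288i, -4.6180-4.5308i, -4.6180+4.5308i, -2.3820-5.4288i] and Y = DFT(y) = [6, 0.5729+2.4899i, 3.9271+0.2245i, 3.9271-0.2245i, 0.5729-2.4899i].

By linearity: DFT(2x + 4y) = 2·DFT(x) + 4·DFT(y)
= 2·[-1, -2.3820+5.4288i, -4.6180-4.5308i, -4.6180+4.5308i, -2.3820-5.4288i] + 4·[6, 0.5729+2.4899i, 3.9271+0.2245i, 3.9271-0.2245i, 0.5729-2.4899i]

Computing element-wise:
Z[0] = 2·(-1) + 4·(6) = 22
Z[1] = 2·(-2.3820+5.4288i) + 4·(0.5729+2.4899i) = -2.4724+20.8172i
Z[2] = 2·(-4.6180-4.5308i) + 4·(3.9271+0.2245i) = 6.4724-8.1636i
Z[3] = 2·(-4.6180+4.5308i) + 4·(3.9271-0.2245i) = 6.4724+8.1636i
Z[4] = 2·(-2.3820-5.4288i) + 4·(0.5729-2.4899i) = -2.4724-20.8172i

DFT(2x + 4y) = 2·X + 4·Y = [22, -2.4724+20.8172i, 6.4724-8.1636i, 6.4724+8.1636i, -2.4724-20.8172i]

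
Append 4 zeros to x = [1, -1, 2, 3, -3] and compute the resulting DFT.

Original 5-point DFT: [2, -4.2812-1.3143i, 5.7812-2.1266i, 5.7812+2.1266i, -4.2812+1.3143i]
Zero-padded 9-point DFT provides frequency interpolation.

DFT_9([x, 0, ...]) = [2, 1.9003-2.8988i, -4.8512+0.9705i, 5.0000+5.1962i, 1.4508-3.9249i, 1.4508+3.9249i, 5.0000-5.1962i, -4.8512-0.9705i, 1.9003+2.8988i]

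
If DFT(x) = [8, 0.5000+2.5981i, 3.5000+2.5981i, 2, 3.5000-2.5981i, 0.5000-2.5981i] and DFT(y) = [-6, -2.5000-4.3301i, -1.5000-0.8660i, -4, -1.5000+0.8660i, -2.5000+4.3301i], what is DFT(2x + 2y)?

By linearity: DFT(2x + 2y) = 2·DFT(x) + 2·DFT(y)
= 2·[8, 0.5000+2.5981i, 3.5000+2.5981i, 2, 3.5000-2.5981i, 0.5000-2.5981i] + 2·[-6, -2.5000-4.3301i, -1.5000-0.8660i, -4, -1.5000+0.8660i, -2.5000+4.3301i]

Computing element-wise:
Z[0] = 2·(8) + 2·(-6) = 4
Z[1] = 2·(0.5000+2.5981i) + 2·(-2.5000-4.3301i) = -4.0000-3.4640i
Z[2] = 2·(3.5000+2.5981i) + 2·(-1.5000-0.8660i) = 4.0000+3.4642i
Z[3] = 2·(2) + 2·(-4) = -4
Z[4] = 2·(3.5000-2.5981i) + 2·(-1.5000+0.8660i) = 4.0000-3.4642i
Z[5] = 2·(0.5000-2.5981i) + 2·(-2.5000+4.3301i) = -4.0000+3.4640i

DFT(2x + 2y) = 2·X + 2·Y = [4, -4.0000-3.4640i, 4.0000+3.4642i, -4, 4.0000-3.4642i, -4.0000+3.4640i]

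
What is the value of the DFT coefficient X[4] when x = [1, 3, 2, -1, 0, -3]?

X[4] = Σ(n=0 to 5) x[n] · ω_6^(4n) where ω_6 = e^(-2πi/6)
= (1)·ω_6^0 + (3)·ω_6^4 + (2)·ω_6^8 + (-1)·ω_6^12 + (0)·ω_6^16 + (-3)·ω_6^20

X[4] = -1.0000+3.4641i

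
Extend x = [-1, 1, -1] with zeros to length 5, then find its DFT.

Original 3-point DFT: [-1, -1.0000-1.7321i, -1.0000+1.7321i]
Zero-padded 5-point DFT provides frequency interpolation.

DFT_5([x, 0, ...]) = [-1, 0.1180-0.3633i, -2.1180-1.5388i, -2.1180+1.5388i, 0.1180+0.3633i]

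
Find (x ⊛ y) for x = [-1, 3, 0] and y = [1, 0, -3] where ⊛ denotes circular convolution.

(x ⊛ y)[n] = Σ(m=0 to 2) x[m] · y[(n-m) mod 3]

Computing each output sample:
(x ⊛ y)[0] = -10
(x ⊛ y)[1] = 3
(x ⊛ y)[2] = 3

x ⊛ y = [-10, 3, 3]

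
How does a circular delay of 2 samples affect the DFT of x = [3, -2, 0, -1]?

Time shift by 2: X_shifted[k] = ω_4^(2k) · X[k]
Shifted x = [0, -1, 3, -2]

DFT(x[n-2]) = [0, -3-1i, 6, -3+1i]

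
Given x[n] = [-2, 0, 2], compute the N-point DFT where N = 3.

X[k] = Σ(n=0 to 2) x[n] · ω_3^(nk)
where ω_3 = e^(-2πi/3)

Computing each X[k]:
X[0] = 0
X[1] = -3.0000+1.7321i
X[2] = -3.0000-1.7321i

X = [0, -3.0000+1.7321i, -3.0000-1.7321i]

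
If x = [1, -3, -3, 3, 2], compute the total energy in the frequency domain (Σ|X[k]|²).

Parseval: Σ|x[n]|² = (1/N)Σ|X[k]|², so Σ|X[k]|² = N·Σ|x[n]|² = 5·32.0000

Σ|X[k]|² = N·Σ|x[n]|² = 5·32.0000 = 160.0000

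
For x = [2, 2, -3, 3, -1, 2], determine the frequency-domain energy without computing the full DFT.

Parseval: Σ|x[n]|² = (1/N)Σ|X[k]|², so Σ|X[k]|² = N·Σ|x[n]|² = 6·31.0000

Σ|X[k]|² = N·Σ|x[n]|² = 6·31.0000 = 186.0000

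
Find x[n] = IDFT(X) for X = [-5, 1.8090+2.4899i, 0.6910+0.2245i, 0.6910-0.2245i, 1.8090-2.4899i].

x[n] = (1/5) Σ(k=0 to 4) X[k] · e^(2πikn/5)

Computing each x[n]:
x[0] = 0
x[1] = -2
x[2] = -2
x[3] = -1
x[4] = 0

x = [0, -2, -2, -1, 0]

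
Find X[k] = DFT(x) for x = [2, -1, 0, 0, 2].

X[k] = Σ(n=0 to 4) x[n] · ω_5^(nk)
where ω_5 = e^(-2πi/5)

Computing each X[k]:
X[0] = 3
X[1] = 2.3090+2.8532i
X[2] = 1.1910+1.7634i
X[3] = 1.1910-1.7634i
X[4] = 2.3090-2.8532i

X = [3, 2.3090+2.8532i, 1.1910+1.7634i, 1.1910-1.7634i, 2.3090-2.8532i]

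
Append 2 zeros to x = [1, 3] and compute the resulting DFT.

Original 2-point DFT: [4, -2]
Zero-padded 4-point DFT provides frequency interpolation.

DFT_4([x, 0, ...]) = [4, 1-3i, -2, 1+3i]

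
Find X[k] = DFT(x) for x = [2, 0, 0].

X[k] = Σ(n=0 to 2) x[n] · ω_3^(nk)
where ω_3 = e^(-2πi/3)

Computing each X[k]:
X[0] = 2
X[1] = 2
X[2] = 2

X = [2, 2, 2]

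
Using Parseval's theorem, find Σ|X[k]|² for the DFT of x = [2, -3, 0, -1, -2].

Parseval: Σ|x[n]|² = (1/N)Σ|X[k]|², so Σ|X[k]|² = N·Σ|x[n]|² = 5·18.0000

Σ|X[k]|² = N·Σ|x[n]|² = 5·18.0000 = 90.0000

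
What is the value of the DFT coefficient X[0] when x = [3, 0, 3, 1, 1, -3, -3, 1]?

X[0] = Σ(n=0 to 7) x[n] · ω_8^0 = Σ x[n]
= (3) + (0) + (3) + (1) + (1) + (-3) + (-3) + (1)

X[0] = 3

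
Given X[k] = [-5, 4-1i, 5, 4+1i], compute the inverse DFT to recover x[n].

x[n] = (1/4) Σ(k=0 to 3) X[k] · e^(2πikn/4)

Computing each x[n]:
x[0] = 2
x[1] = -2
x[2] = -2
x[3] = -3

x = [2, -2, -2, -3]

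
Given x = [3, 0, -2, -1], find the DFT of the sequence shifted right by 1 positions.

Time shift by 1: X_shifted[k] = ω_4^(1k) · X[k]
Shifted x = [-1, 3, 0, -2]

DFT(x[n-1]) = [0, -1-5i, -2, -1+5i]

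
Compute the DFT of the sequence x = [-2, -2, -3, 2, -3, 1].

X[k] = Σ(n=0 to 5) x[n] · ω_6^(nk)
where ω_6 = e^(-2πi/6)

Computing each X[k]:
X[0] = -7
X[1] = -1.5000+2.5981i
X[2] = 3.5000+2.5981i
X[3] = -9
X[4] = 3.5000-2.5981i
X[5] = -1.5000-2.5981i

X = [-7, -1.5000+2.5981i, 3.5000+2.5981i, -9, 3.5000-2.5981i, -1.5000-2.5981i]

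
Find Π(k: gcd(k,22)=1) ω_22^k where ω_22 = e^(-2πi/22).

The primitive 22nd roots of unity are ω_22^k for k coprime to 22: k ∈ {1, 3, 5, 7, 9, 13, 15, 17, 19, 21}
Their product equals the constant term of the cyclotomic polynomial Φ_22(x) up to sign.
For n ≥ 3, the product of all primitive nth roots of unity is 1. (For n=1 it is 1; for n=2 it is -1.)

1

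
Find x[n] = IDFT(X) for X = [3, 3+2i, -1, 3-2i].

x[n] = (1/4) Σ(k=0 to 3) X[k] · e^(2πikn/4)

Computing each x[n]:
x[0] = 2
x[1] = 0
x[2] = -1
x[3] = 2

x = [2, 0, -1, 2]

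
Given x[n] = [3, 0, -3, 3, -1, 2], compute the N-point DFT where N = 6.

X[k] = Σ(n=0 to 5) x[n] · ω_6^(nk)
where ω_6 = e^(-2πi/6)

Computing each X[k]:
X[0] = 4
X[1] = 3.0000+3.4641i
X[2] = 7
X[3] = -6
X[4] = 7
X[5] = 3.0000-3.4641i

X = [4, 3.0000+3.4641i, 7, -6, 7, 3.0000-3.4641i]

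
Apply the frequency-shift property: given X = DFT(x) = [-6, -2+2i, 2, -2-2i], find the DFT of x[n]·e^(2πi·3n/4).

Modulation property: DFT(ω_4^(-3n)·x[n]) = X[(k-3) mod 4], so circularly shift X by 3 positions.

X[k-3] = [-2+2i, 2, -2-2i, -6]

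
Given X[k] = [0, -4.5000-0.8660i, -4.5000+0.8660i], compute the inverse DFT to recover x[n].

x[n] = (1/3) Σ(k=0 to 2) X[k] · e^(2πikn/3)

Computing each x[n]:
x[0] = -3
x[1] = 2
x[2] = 1

x = [-3, 2, 1]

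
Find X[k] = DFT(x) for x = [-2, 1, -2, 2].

X[k] = Σ(n=0 to 3) x[n] · ω_4^(nk)
where ω_4 = e^(-2πi/4)

Computing each X[k]:
X[0] = -1
X[1] = 1i
X[2] = -7
X[3] = -1i

X = [-1, 1i, -7, -1i]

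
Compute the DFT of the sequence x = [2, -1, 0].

X[k] = Σ(n=0 to 2) x[n] · ω_3^(nk)
where ω_3 = e^(-2πi/3)

Computing each X[k]:
X[0] = 1
X[1] = 2.5000+0.8660i
X[2] = 2.5000-0.8660i

X = [1, 2.5000+0.8660i, 2.5000-0.8660i]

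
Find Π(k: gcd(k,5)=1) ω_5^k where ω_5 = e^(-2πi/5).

The primitive 5th roots of unity are ω_5^k for k coprime to 5: k ∈ {1, 2, 3, 4}
Their product equals the constant term of the cyclotomic polynomial Φ_5(x) up to sign.
For n ≥ 3, the product of all primitive nth roots of unity is 1. (For n=1 it is 1; for n=2 it is -1.)

1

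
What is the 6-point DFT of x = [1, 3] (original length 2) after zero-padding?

Original 2-point DFT: [4, -2]
Zero-padded 6-point DFT provides frequency interpolation.

DFT_6([x, 0, ...]) = [4, 2.5000-2.5981i, -0.5000-2.5981i, -2, -0.5000+2.5981i, 2.5000+2.5981i]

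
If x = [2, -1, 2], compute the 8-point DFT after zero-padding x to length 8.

Original 3-point DFT: [3, 1.5000+2.5981i, 1.5000-2.5981i]
Zero-padded 8-point DFT provides frequency interpolation.

DFT_8([x, 0, ...]) = [3, 1.2929-1.2929i, 1i, 2.7071+2.7071i, 5, 2.7071-2.7071i, -1i, 1.2929+1.2929i]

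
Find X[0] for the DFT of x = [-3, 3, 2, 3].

X[0] = Σ(n=0 to 3) x[n] · ω_4^0 = Σ x[n]
= (-3) + (3) + (2) + (3)

X[0] = 5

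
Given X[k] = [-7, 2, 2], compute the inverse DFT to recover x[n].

x[n] = (1/3) Σ(k=0 to 2) X[k] · e^(2πikn/3)

Computing each x[n]:
x[0] = -1
x[1] = -3
x[2] = -3

x = [-1, -3, -3]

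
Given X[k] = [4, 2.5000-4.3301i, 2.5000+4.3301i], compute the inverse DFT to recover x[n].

x[n] = (1/3) Σ(k=0 to 2) X[k] · e^(2πikn/3)

Computing each x[n]:
x[0] = 3
x[1] = 3
x[2] = -2

x = [3, 3, -2]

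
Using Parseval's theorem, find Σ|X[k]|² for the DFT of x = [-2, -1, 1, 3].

Parseval: Σ|x[n]|² = (1/N)Σ|X[k]|², so Σ|X[k]|² = N·Σ|x[n]|² = 4·15.0000

Σ|X[k]|² = N·Σ|x[n]|² = 4·15.0000 = 60.0000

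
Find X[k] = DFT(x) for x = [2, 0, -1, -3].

X[k] = Σ(n=0 to 3) x[n] · ω_4^(nk)
where ω_4 = e^(-2πi/4)

Computing each X[k]:
X[0] = -2
X[1] = 3-3i
X[2] = 4
X[3] = 3+3i

X = [-2, 3-3i, 4, 3+3i]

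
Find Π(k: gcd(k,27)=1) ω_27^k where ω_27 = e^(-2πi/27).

The primitive 27th roots of unity are ω_27^k for k coprime to 27: k ∈ {1, 2, 4, 5, 7, 8, 10, 11, 13, 14, 16, 17, 19, 20, 22, 23, 25, 26}
Their product equals the constant term of the cyclotomic polynomial Φ_27(x) up to sign.
For n ≥ 3, the product of all primitive nth roots of unity is 1. (For n=1 it is 1; for n=2 it is -1.)

1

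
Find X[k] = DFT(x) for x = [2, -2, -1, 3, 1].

X[k] = Σ(n=0 to 4) x[n] · ω_5^(nk)
where ω_5 = e^(-2πi/5)

Computing each X[k]:
X[0] = 3
X[1] = 0.0729+5.2043i
X[2] = 3.4271-2.0409i
X[3] = 3.4271+2.0409i
X[4] = 0.0729-5.2043i

X = [3, 0.0729+5.2043i, 3.4271-2.0409i, 3.4271+2.0409i, 0.0729-5.2043i]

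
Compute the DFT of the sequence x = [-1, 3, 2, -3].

X[k] = Σ(n=0 to 3) x[n] · ω_4^(nk)
where ω_4 = e^(-2πi/4)

Computing each X[k]:
X[0] = 1
X[1] = -3-6i
X[2] = 1
X[3] = -3+6i

X = [1, -3-6i, 1, -3+6i]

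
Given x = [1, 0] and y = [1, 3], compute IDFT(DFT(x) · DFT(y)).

(x ⊛ y)[n] = Σ(m=0 to 1) x[m] · y[(n-m) mod 2]

Computing each output sample:
(x ⊛ y)[0] = 1
(x ⊛ y)[1] = 3

x ⊛ y = [1, 3]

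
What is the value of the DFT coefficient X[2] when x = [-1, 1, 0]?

X[2] = Σ(n=0 to 2) x[n] · ω_3^(2n) where ω_3 = e^(-2πi/3)
= (-1)·ω_3^0 + (1)·ω_3^2 + (0)·ω_3^4

X[2] = -1.5000+0.8660i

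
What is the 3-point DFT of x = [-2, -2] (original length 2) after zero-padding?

Original 2-point DFT: [-4, 0]
Zero-padded 3-point DFT provides frequency interpolation.

DFT_3([x, 0, ...]) = [-4, -1.0000+1.7321i, -1.0000-1.7321i]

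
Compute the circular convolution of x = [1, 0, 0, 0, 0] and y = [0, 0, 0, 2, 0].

(x ⊛ y)[n] = Σ(m=0 to 4) x[m] · y[(n-m) mod 5]

Computing each output sample:
(x ⊛ y)[0] = 0
(x ⊛ y)[1] = 0
(x ⊛ y)[2] = 0
(x ⊛ y)[3] = 2
(x ⊛ y)[4] = 0

x ⊛ y = [0, 0, 0, 2, 0]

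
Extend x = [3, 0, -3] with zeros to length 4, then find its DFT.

Original 3-point DFT: [0, 4.5000-2.5981i, 4.5000+2.5981i]
Zero-padded 4-point DFT provides frequency interpolation.

DFT_4([x, 0, ...]) = [0, 6, 0, 6]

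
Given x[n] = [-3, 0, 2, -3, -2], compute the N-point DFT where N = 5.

X[k] = Σ(n=0 to 4) x[n] · ω_5^(nk)
where ω_5 = e^(-2πi/5)

Computing each X[k]:
X[0] = -6
X[1] = -2.8090-4.8410i
X[2] = -1.6910+3.5797i
X[3] = -1.6910-3.5797i
X[4] = -2.8090+4.8410i

X = [-6, -2.8090-4.8410i, -1.6910+3.5797i, -1.6910-3.5797i, -2.8090+4.8410i]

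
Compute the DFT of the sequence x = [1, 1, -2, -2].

X[k] = Σ(n=0 to 3) x[n] · ω_4^(nk)
where ω_4 = e^(-2πi/4)

Computing each X[k]:
X[0] = -2
X[1] = 3-3i
X[2] = 0
X[3] = 3+3i

X = [-2, 3-3i, 0, 3+3i]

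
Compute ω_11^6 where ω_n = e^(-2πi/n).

ω_11^6 = e^(-2πi·6/11)
= cos(-2π·6/11) + i·sin(-2π·6/11)
= cos(-12π/11) + i·sin(-12π/11)

ω_11^6 = cos(-12π/11) + i·sin(-12π/11) = -0.9595+0.2817i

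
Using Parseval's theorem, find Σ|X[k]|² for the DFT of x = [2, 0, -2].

Parseval: Σ|x[n]|² = (1/N)Σ|X[k]|², so Σ|X[k]|² = N·Σ|x[n]|² = 3·8.0000

Σ|X[k]|² = N·Σ|x[n]|² = 3·8.0000 = 24.0000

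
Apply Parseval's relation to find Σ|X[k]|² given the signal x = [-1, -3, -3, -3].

Parseval: Σ|x[n]|² = (1/N)Σ|X[k]|², so Σ|X[k]|² = N·Σ|x[n]|² = 4·28.0000

Σ|X[k]|² = N·Σ|x[n]|² = 4·28.0000 = 112.0000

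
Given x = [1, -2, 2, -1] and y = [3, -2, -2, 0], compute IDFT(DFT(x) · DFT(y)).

(x ⊛ y)[n] = Σ(m=0 to 3) x[m] · y[(n-m) mod 4]

Computing each output sample:
(x ⊛ y)[0] = 1
(x ⊛ y)[1] = -6
(x ⊛ y)[2] = 8
(x ⊛ y)[3] = -3

x ⊛ y = [1, -6, 8, -3]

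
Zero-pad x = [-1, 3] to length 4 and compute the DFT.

Original 2-point DFT: [2, -4]
Zero-padded 4-point DFT provides frequency interpolation.

DFT_4([x, 0, ...]) = [2, -1-3i, -4, -1+3i]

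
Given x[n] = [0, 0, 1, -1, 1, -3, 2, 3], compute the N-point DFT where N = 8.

X[k] = Σ(n=0 to 7) x[n] · ω_8^(nk)
where ω_8 = e^(-2πi/8)

Computing each X[k]:
X[0] = 3
X[1] = 3.9497+1.7071i
X[2] = -2+5i
X[3] = -5.9497-0.2929i
X[4] = 5
X[5] = -5.9497+0.2929i
X[6] = -2-5i
X[7] = 3.9497-1.7071i

X = [3, 3.9497+1.7071i, -2+5i, -5.9497-0.2929i, 5, -5.9497+0.2929i, -2-5i, 3.9497-1.7071i]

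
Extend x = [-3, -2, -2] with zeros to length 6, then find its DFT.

Original 3-point DFT: [-7, -1, -1]
Zero-padded 6-point DFT provides frequency interpolation.

DFT_6([x, 0, ...]) = [-7, -3.0000+3.4641i, -1, -3, -1, -3.0000-3.4641i]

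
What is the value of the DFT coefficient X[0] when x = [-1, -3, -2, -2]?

X[0] = Σ(n=0 to 3) x[n] · ω_4^0 = Σ x[n]
= (-1) + (-3) + (-2) + (-2)

X[0] = -8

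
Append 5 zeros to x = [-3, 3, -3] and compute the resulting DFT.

Original 3-point DFT: [-3, -3.0000-5.1962i, -3.0000+5.1962i]
Zero-padded 8-point DFT provides frequency interpolation.

DFT_8([x, 0, ...]) = [-3, -0.8787+0.8787i, -3i, -5.1213-5.1213i, -9, -5.1213+5.1213i, 3i, -0.8787-0.8787i]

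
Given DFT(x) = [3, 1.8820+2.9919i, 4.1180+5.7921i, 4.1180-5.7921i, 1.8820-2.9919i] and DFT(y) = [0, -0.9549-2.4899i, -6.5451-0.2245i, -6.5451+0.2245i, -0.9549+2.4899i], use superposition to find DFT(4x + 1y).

By linearity: DFT(4x + 1y) = 4·DFT(x) + 1·DFT(y)
= 4·[3, 1.8820+2.9919i, 4.1180+5.7921i, 4.1180-5.7921i, 1.8820-2.9919i] + 1·[0, -0.9549-2.4899i, -6.5451-0.2245i, -6.5451+0.2245i, -0.9549+2.4899i]

Computing element-wise:
Z[0] = 4·(3) + 1·(0) = 12
Z[1] = 4·(1.8820+2.9919i) + 1·(-0.9549-2.4899i) = 6.5731+9.4777i
Z[2] = 4·(4.1180+5.7921i) + 1·(-6.5451-0.2245i) = 9.9269+22.9439i
Z[3] = 4·(4.1180-5.7921i) + 1·(-6.5451+0.2245i) = 9.9269-22.9439i
Z[4] = 4·(1.8820-2.9919i) + 1·(-0.9549+2.4899i) = 6.5731-9.4777i

DFT(4x + 1y) = 4·X + 1·Y = [12, 6.5731+9.4777i, 9.9269+22.9439i, 9.9269-22.9439i, 6.5731-9.4777i]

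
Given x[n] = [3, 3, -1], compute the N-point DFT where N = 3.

X[k] = Σ(n=0 to 2) x[n] · ω_3^(nk)
where ω_3 = e^(-2πi/3)

Computing each X[k]:
X[0] = 5
X[1] = 2.0000-3.4641i
X[2] = 2.0000+3.4641i

X = [5, 2.0000-3.4641i, 2.0000+3.4641i]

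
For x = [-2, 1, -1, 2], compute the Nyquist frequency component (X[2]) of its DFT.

X[2] = Σ(n=0 to 3) x[n] · ω_4^(2n) where ω_4 = e^(-2πi/4)
= (-2)·ω_4^0 + (1)·ω_4^2 + (-1)·ω_4^4 + (2)·ω_4^6

X[2] = -6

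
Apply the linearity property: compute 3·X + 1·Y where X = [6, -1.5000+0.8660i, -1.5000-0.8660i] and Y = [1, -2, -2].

By linearity: DFT(3x + 1y) = 3·DFT(x) + 1·DFT(y)
= 3·[6, -1.5000+0.8660i, -1.5000-0.8660i] + 1·[1, -2, -2]

Computing element-wise:
Z[0] = 3·(6) + 1·(1) = 19
Z[1] = 3·(-1.5000+0.8660i) + 1·(-2) = -6.5000+2.5980i
Z[2] = 3·(-1.5000-0.8660i) + 1·(-2) = -6.5000-2.5980i

DFT(3x + 1y) = 3·X + 1·Y = [19, -6.5000+2.5980i, -6.5000-2.5980i]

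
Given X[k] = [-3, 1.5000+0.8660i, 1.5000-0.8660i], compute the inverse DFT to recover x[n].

x[n] = (1/3) Σ(k=0 to 2) X[k] · e^(2πikn/3)

Computing each x[n]:
x[0] = 0
x[1] = -2
x[2] = -1

x = [0, -2, -1]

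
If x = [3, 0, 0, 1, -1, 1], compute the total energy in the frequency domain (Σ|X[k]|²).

Parseval: Σ|x[n]|² = (1/N)Σ|X[k]|², so Σ|X[k]|² = N·Σ|x[n]|² = 6·12.0000

Σ|X[k]|² = N·Σ|x[n]|² = 6·12.0000 = 72.0000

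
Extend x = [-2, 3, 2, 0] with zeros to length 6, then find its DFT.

Original 4-point DFT: [3, -4-3i, -3, -4+3i]
Zero-padded 6-point DFT provides frequency interpolation.

DFT_6([x, 0, ...]) = [3, -1.5000-4.3301i, -4.5000-0.8660i, -3, -4.5000+0.8660i, -1.5000+4.3301i]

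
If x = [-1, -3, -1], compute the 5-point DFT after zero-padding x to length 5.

Original 3-point DFT: [-5, 1.0000+1.7321i, 1.0000-1.7321i]
Zero-padded 5-point DFT provides frequency interpolation.

DFT_5([x, 0, ...]) = [-5, -1.1180+3.4410i, 1.1180+0.8123i, 1.1180-0.8123i, -1.1180-3.4410i]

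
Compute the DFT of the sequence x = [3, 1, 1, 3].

X[k] = Σ(n=0 to 3) x[n] · ω_4^(nk)
where ω_4 = e^(-2πi/4)

Computing each X[k]:
X[0] = 8
X[1] = 2+2i
X[2] = 0
X[3] = 2-2i

X = [8, 2+2i, 0, 2-2i]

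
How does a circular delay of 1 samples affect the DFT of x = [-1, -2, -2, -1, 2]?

Time shift by 1: X_shifted[k] = ω_5^(1k) · X[k]
Shifted x = [2, -1, -2, -2, -1]

DFT(x[n-1]) = [-4, 4.6180, 2.3820, 2.3820, 4.6180]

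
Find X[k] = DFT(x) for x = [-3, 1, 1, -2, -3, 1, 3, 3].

X[k] = Σ(n=0 to 7) x[n] · ω_8^(nk)
where ω_8 = e^(-2πi/8)

Computing each X[k]:
X[0] = 1
X[1] = 3.5355+5.5355i
X[2] = -10-1i
X[3] = -3.5355+1.5355i
X[4] = -5
X[5] = -3.5355-1.5355i
X[6] = -10+1i
X[7] = 3.5355-5.5355i

X = [1, 3.5355+5.5355i, -10-1i, -3.5355+1.5355i, -5, -3.5355-1.5355i, -10+1i, 3.5355-5.5355i]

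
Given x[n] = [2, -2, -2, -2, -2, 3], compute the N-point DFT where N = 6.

X[k] = Σ(n=0 to 5) x[n] · ω_6^(nk)
where ω_6 = e^(-2πi/6)

Computing each X[k]:
X[0] = -3
X[1] = 6.5000+4.3301i
X[2] = 1.5000+4.3301i
X[3] = -1
X[4] = 1.5000-4.3301i
X[5] = 6.5000-4.3301i

X = [-3, 6.5000+4.3301i, 1.5000+4.3301i, -1, 1.5000-4.3301i, 6.5000-4.3301i]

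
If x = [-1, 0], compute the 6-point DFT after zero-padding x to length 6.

Original 2-point DFT: [-1, -1]
Zero-padded 6-point DFT provides frequency interpolation.

DFT_6([x, 0, ...]) = [-1, -1, -1, -1, -1, -1]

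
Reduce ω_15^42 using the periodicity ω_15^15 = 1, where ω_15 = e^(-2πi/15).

Since ω_15^15 = 1, powers reduce modulo 15.
42 mod 15 = 12
So ω_15^42 = ω_15^12 = e^(-2πi·12/15)

ω_15^42 = ω_15^12 = 0.3090+0.9511i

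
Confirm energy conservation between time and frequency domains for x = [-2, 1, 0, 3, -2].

Time domain:
Σ|x[n]|² = |-2|² + |1|² + |0|² + |3|² + |-2|² = 18.0000

Frequency domain:
(1/5)Σ|X[k]|² = (1/5)(|0|² + |-4.7361-1.0898i|² + |-0.2639-4.6165i|² + |-0.2639+4.6165i|² + |-4.7361+1.0898i|²) = (1/5)·90.0000 = 18.0000

Both sides agree, confirming Parseval's theorem.

Σ|x[n]|² = (1/N)Σ|X[k]|² = 18.0000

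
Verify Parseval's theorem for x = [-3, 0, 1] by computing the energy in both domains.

Time domain:
Σ|x[n]|² = |-3|² + |0|² + |1|² = 10.0000

Frequency domain:
(1/3)Σ|X[k]|² = (1/3)(|-2|² + |-3.5000+0.8660i|² + |-3.5000-0.8660i|²) = (1/3)·30.0000 = 10.0000

Both sides agree, confirming Parseval's theorem.

Σ|x[n]|² = (1/N)Σ|X[k]|² = 10.0000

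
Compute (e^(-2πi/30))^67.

Since ω_30^30 = 1, powers reduce modulo 30.
67 mod 30 = 7
So ω_30^67 = ω_30^7 = e^(-2πi·7/30)

ω_30^67 = ω_30^7 = 0.1045-0.9945i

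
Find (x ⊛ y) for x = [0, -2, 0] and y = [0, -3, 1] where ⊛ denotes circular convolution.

(x ⊛ y)[n] = Σ(m=0 to 2) x[m] · y[(n-m) mod 3]

Computing each output sample:
(x ⊛ y)[0] = -2
(x ⊛ y)[1] = 0
(x ⊛ y)[2] = 6

x ⊛ y = [-2, 0, 6]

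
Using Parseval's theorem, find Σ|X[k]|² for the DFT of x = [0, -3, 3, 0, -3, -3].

Parseval: Σ|x[n]|² = (1/N)Σ|X[k]|², so Σ|X[k]|² = N·Σ|x[n]|² = 6·36.0000

Σ|X[k]|² = N·Σ|x[n]|² = 6·36.0000 = 216.0000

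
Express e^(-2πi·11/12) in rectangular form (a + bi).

ω_12^11 = e^(-2πi·11/12)
= cos(-2π·11/12) + i·sin(-2π·11/12)
= cos(-22π/12) + i·sin(-22π/12)

ω_12^11 = cos(-22π/12) + i·sin(-22π/12) = 0.8660+0.5000i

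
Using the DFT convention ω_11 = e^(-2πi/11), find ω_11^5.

ω_11^5 = e^(-2πi·5/11)
= cos(-2π·5/11) + i·sin(-2π·5/11)
= cos(-10π/11) + i·sin(-10π/11)

ω_11^5 = cos(-10π/11) + i·sin(-10π/11) = -0.9595-0.2817i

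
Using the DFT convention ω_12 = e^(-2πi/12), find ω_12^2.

ω_12^2 = e^(-2πi·2/12)
= cos(-2π·2/12) + i·sin(-2π·2/12)
= cos(-4π/12) + i·sin(-4π/12)

ω_12^2 = cos(-4π/12) + i·sin(-4π/12) = 0.5000-0.8660i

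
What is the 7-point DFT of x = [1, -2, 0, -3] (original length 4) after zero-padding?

Original 4-point DFT: [-4, 1-1i, 6, 1+1i]
Zero-padded 7-point DFT provides frequency interpolation.

DFT_7([x, 0, ...]) = [-4, 2.4559+2.8653i, -0.4254-0.3956i, 3.4695+3.7926i, 3.4695-3.7926i, -0.4254+0.3956i, 2.4559-2.8653i]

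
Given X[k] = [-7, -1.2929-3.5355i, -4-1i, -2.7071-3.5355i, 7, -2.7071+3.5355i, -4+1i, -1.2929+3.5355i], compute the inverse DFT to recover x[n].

x[n] = (1/8) Σ(k=0 to 7) X[k] · e^(2πikn/8)

Computing each x[n]:
x[0] = -2
x[1] = 0
x[2] = 1
x[3] = -1
x[4] = 0
x[5] = -3
x[6] = 1
x[7] = -3

x = [-2, 0, 1, -1, 0, -3, 1, -3]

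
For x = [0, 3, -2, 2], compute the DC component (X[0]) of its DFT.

X[0] = Σ(n=0 to 3) x[n] · ω_4^0 = Σ x[n]
= (0) + (3) + (-2) + (2)

X[0] = 3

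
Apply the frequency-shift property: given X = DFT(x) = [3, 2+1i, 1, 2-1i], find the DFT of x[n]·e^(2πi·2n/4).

Modulation property: DFT(ω_4^(-2n)·x[n]) = X[(k-2) mod 4], so circularly shift X by 2 positions.

X[k-2] = [1, 2-1i, 3, 2+1i]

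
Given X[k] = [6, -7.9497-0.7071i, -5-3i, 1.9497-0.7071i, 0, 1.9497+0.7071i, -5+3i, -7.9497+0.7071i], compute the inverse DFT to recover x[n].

x[n] = (1/8) Σ(k=0 to 7) X[k] · e^(2πikn/8)

Computing each x[n]:
x[0] = -2
x[1] = 0
x[2] = 2
x[3] = 2
x[4] = 1
x[5] = 3
x[6] = 2
x[7] = -2

x = [-2, 0, 2, 2, 1, 3, 2, -2]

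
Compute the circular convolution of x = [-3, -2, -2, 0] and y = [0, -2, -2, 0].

(x ⊛ y)[n] = Σ(m=0 to 3) x[m] · y[(n-m) mod 4]

Computing each output sample:
(x ⊛ y)[0] = 4
(x ⊛ y)[1] = 6
(x ⊛ y)[2] = 10
(x ⊛ y)[3] = 8

x ⊛ y = [4, 6, 10, 8]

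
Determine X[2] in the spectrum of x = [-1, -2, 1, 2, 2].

X[2] = Σ(n=0 to 4) x[n] · ω_5^(2n) where ω_5 = e^(-2πi/5)
= (-1)·ω_5^0 + (-2)·ω_5^2 + (1)·ω_5^4 + (2)·ω_5^6 + (2)·ω_5^8

X[2] = -0.0729+1.4001i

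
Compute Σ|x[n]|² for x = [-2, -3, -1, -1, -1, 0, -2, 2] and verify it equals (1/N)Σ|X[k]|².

Time domain:
Σ|x[n]|² = |-2|² + |-3|² + |-1|² + |-1|² + |-1|² + |0|² + |-2|² + |2|² = 24.0000

Frequency domain:
(1/8)Σ|X[k]|² = (1/8)(|-8|² + |-1.0000+3.2426i|² + |4i|² + |-1.0000+5.2426i|² + |-4|² + |-1.0000-5.2426i|² + |-4i|² + |-1.0000-3.2426i|²) = (1/8)·192.0000 = 24.0000

Both sides agree, confirming Parseval's theorem.

Σ|x[n]|² = (1/N)Σ|X[k]|² = 24.0000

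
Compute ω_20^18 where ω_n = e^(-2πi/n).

ω_20^18 = e^(-2πi·18/20)
= cos(-2π·18/20) + i·sin(-2π·18/20)
= cos(-36π/20) + i·sin(-36π/20)

ω_20^18 = cos(-36π/20) + i·sin(-36π/20) = 0.8090+0.5878i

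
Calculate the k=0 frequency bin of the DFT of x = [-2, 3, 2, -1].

X[0] = Σ(n=0 to 3) x[n] · ω_4^0 = Σ x[n]
= (-2) + (3) + (2) + (-1)

X[0] = 2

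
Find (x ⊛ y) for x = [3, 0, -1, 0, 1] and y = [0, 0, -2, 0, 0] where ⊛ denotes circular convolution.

(x ⊛ y)[n] = Σ(m=0 to 4) x[m] · y[(n-m) mod 5]

Computing each output sample:
(x ⊛ y)[0] = 0
(x ⊛ y)[1] = -2
(x ⊛ y)[2] = -6
(x ⊛ y)[3] = 0
(x ⊛ y)[4] = 2

x ⊛ y = [0, -2, -6, 0, 2]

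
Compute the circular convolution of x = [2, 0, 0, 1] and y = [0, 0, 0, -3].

(x ⊛ y)[n] = Σ(m=0 to 3) x[m] · y[(n-m) mod 4]

Computing each output sample:
(x ⊛ y)[0] = 0
(x ⊛ y)[1] = 0
(x ⊛ y)[2] = -3
(x ⊛ y)[3] = -6

x ⊛ y = [0, 0, -3, -6]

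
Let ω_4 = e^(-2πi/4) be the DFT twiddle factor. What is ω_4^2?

ω_4^2 = e^(-2πi·2/4)
= cos(-2π·2/4) + i·sin(-2π·2/4)
= cos(-4π/4) + i·sin(-4π/4)

ω_4^2 = cos(-4π/4) + i·sin(-4π/4) = -1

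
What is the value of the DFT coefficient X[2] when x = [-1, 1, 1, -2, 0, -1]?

X[2] = Σ(n=0 to 5) x[n] · ω_6^(2n) where ω_6 = e^(-2πi/6)
= (-1)·ω_6^0 + (1)·ω_6^2 + (1)·ω_6^4 + (-2)·ω_6^6 + (0)·ω_6^8 + (-1)·ω_6^10

X[2] = -3.5000-0.8660i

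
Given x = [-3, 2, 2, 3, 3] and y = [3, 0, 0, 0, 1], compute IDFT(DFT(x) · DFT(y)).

(x ⊛ y)[n] = Σ(m=0 to 4) x[m] · y[(n-m) mod 5]

Computing each output sample:
(x ⊛ y)[0] = -7
(x ⊛ y)[1] = 8
(x ⊛ y)[2] = 9
(x ⊛ y)[3] = 12
(x ⊛ y)[4] = 6

x ⊛ y = [-7, 8, 9, 12, 6]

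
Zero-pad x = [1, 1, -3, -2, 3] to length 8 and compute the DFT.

Original 5-point DFT: [0, 6.2812+2.4899i, -3.7812+0.2245i, -3.7812-0.2245i, 6.2812-2.4899i]
Zero-padded 8-point DFT provides frequency interpolation.

DFT_8([x, 0, ...]) = [0, 0.1213+3.7071i, 7-3i, -4.1213-2.2929i, 2, -4.1213+2.2929i, 7+3i, 0.1213-3.7071i]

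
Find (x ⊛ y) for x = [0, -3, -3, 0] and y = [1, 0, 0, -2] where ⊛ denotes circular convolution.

(x ⊛ y)[n] = Σ(m=0 to 3) x[m] · y[(n-m) mod 4]

Computing each output sample:
(x ⊛ y)[0] = 6
(x ⊛ y)[1] = 3
(x ⊛ y)[2] = -3
(x ⊛ y)[3] = 0

x ⊛ y = [6, 3, -3, 0]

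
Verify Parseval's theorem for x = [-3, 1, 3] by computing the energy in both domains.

Time domain:
Σ|x[n]|² = |-3|² + |1|² + |3|² = 19.0000

Frequency domain:
(1/3)Σ|X[k]|² = (1/3)(|1|² + |-5.0000+1.7321i|² + |-5.0000-1.7321i|²) = (1/3)·57.0000 = 19.0000

Both sides agree, confirming Parseval's theorem.

Σ|x[n]|² = (1/N)Σ|X[k]|² = 19.0000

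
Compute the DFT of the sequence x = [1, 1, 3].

X[k] = Σ(n=0 to 2) x[n] · ω_3^(nk)
where ω_3 = e^(-2πi/3)

Computing each X[k]:
X[0] = 5
X[1] = -1.0000+1.7321i
X[2] = -1.0000-1.7321i

X = [5, -1.0000+1.7321i, -1.0000-1.7321i]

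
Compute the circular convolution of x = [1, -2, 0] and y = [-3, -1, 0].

(x ⊛ y)[n] = Σ(m=0 to 2) x[m] · y[(n-m) mod 3]

Computing each output sample:
(x ⊛ y)[0] = -3
(x ⊛ y)[1] = 5
(x ⊛ y)[2] = 2

x ⊛ y = [-3, 5, 2]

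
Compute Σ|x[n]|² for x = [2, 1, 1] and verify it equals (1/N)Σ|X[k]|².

Time domain:
Σ|x[n]|² = |2|² + |1|² + |1|² = 6.0000

Frequency domain:
(1/3)Σ|X[k]|² = (1/3)(|4|² + |1|² + |1|²) = (1/3)·18.0000 = 6.0000

Both sides agree, confirming Parseval's theorem.

Σ|x[n]|² = (1/N)Σ|X[k]|² = 6.0000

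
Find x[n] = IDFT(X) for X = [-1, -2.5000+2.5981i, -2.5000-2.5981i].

x[n] = (1/3) Σ(k=0 to 2) X[k] · e^(2πikn/3)

Computing each x[n]:
x[0] = -2
x[1] = -1
x[2] = 2

x = [-2, -1, 2]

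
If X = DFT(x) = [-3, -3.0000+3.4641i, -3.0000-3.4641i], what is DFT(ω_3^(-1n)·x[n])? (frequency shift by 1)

Modulation property: DFT(ω_3^(-1n)·x[n]) = X[(k-1) mod 3], so circularly shift X by 1 positions.

X[k-1] = [-3.0000-3.4641i, -3, -3.0000+3.4641i]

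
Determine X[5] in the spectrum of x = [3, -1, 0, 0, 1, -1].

X[5] = Σ(n=0 to 5) x[n] · ω_6^(5n) where ω_6 = e^(-2πi/6)
= (3)·ω_6^0 + (-1)·ω_6^5 + (0)·ω_6^10 + (0)·ω_6^15 + (1)·ω_6^20 + (-1)·ω_6^25

X[5] = 1.5000-0.8660i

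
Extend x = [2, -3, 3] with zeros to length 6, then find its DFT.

Original 3-point DFT: [2, 2.0000+5.1962i, 2.0000-5.1962i]
Zero-padded 6-point DFT provides frequency interpolation.

DFT_6([x, 0, ...]) = [2, -1, 2.0000+5.1962i, 8, 2.0000-5.1962i, -1]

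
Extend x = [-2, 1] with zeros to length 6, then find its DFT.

Original 2-point DFT: [-1, -3]
Zero-padded 6-point DFT provides frequency interpolation.

DFT_6([x, 0, ...]) = [-1, -1.5000-0.8660i, -2.5000-0.8660i, -3, -2.5000+0.8660i, -1.5000+0.8660i]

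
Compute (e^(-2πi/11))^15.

Since ω_11^11 = 1, powers reduce modulo 11.
15 mod 11 = 4
So ω_11^15 = ω_11^4 = e^(-2πi·4/11)

ω_11^15 = ω_11^4 = -0.6549-0.7557i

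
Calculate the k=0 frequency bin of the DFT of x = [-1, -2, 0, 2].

X[0] = Σ(n=0 to 3) x[n] · ω_4^0 = Σ x[n]
= (-1) + (-2) + (0) + (2)

X[0] = -1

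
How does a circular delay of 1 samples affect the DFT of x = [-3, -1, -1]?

Time shift by 1: X_shifted[k] = ω_3^(1k) · X[k]
Shifted x = [-1, -3, -1]

DFT(x[n-1]) = [-5, 1.0000+1.7321i, 1.0000-1.7321i]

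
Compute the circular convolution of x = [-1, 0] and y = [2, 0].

(x ⊛ y)[n] = Σ(m=0 to 1) x[m] · y[(n-m) mod 2]

Computing each output sample:
(x ⊛ y)[0] = -2
(x ⊛ y)[1] = 0

x ⊛ y = [-2, 0]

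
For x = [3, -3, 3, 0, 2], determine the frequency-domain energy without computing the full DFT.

Parseval: Σ|x[n]|² = (1/N)Σ|X[k]|², so Σ|X[k]|² = N·Σ|x[n]|² = 5·31.0000

Σ|X[k]|² = N·Σ|x[n]|² = 5·31.0000 = 155.0000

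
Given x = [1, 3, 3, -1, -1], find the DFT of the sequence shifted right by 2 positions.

Time shift by 2: X_shifted[k] = ω_5^(2k) · X[k]
Shifted x = [-1, -1, 1, 3, 3]

DFT(x[n-2]) = [5, -3.6180+4.9798i, -1.3820+0.4490i, -1.3820-0.4490i, -3.6180-4.9798i]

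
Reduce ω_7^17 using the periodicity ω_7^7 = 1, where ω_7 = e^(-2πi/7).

Since ω_7^7 = 1, powers reduce modulo 7.
17 mod 7 = 3
So ω_7^17 = ω_7^3 = e^(-2πi·3/7)

ω_7^17 = ω_7^3 = -0.9010-0.4339i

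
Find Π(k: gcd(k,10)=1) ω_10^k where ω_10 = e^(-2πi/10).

The primitive 10th roots of unity are ω_10^k for k coprime to 10: k ∈ {1, 3, 7, 9}
Their product equals the constant term of the cyclotomic polynomial Φ_10(x) up to sign.
For n ≥ 3, the product of all primitive nth roots of unity is 1. (For n=1 it is 1; for n=2 it is -1.)

1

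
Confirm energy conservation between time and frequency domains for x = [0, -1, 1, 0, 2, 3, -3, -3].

Time domain:
Σ|x[n]|² = |0|² + |-1|² + |1|² + |0|² + |2|² + |3|² + |-3|² + |-3|² = 33.0000

Frequency domain:
(1/8)Σ|X[k]|² = (1/8)(|-1|² + |-6.9497-3.2929i|² + |4-5i|² + |2.9497+4.7071i|² + |1|² + |2.9497-4.7071i|² + |4+5i|² + |-6.9497+3.2929i|²) = (1/8)·264.0000 = 33.0000

Both sides agree, confirming Parseval's theorem.

Σ|x[n]|² = (1/N)Σ|X[k]|² = 33.0000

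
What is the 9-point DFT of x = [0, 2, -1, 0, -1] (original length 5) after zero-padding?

Original 5-point DFT: [0, 1.1180-2.2654i, -1.1180-2.7144i, -1.1180+2.7144i, 1.1180+2.2654i]
Zero-padded 9-point DFT provides frequency interpolation.

DFT_9([x, 0, ...]) = [0, 2.2981+0.0413i, 0.5209-2.2704i, -1.7321i, -2.8191-2.3116i, -2.8191+2.3116i, 1.7321i, 0.5209+2.2704i, 2.2981-0.0413i]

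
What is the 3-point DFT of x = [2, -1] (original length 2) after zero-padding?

Original 2-point DFT: [1, 3]
Zero-padded 3-point DFT provides frequency interpolation.

DFT_3([x, 0, ...]) = [1, 2.5000+0.8660i, 2.5000-0.8660i]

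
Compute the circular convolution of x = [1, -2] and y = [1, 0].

(x ⊛ y)[n] = Σ(m=0 to 1) x[m] · y[(n-m) mod 2]

Computing each output sample:
(x ⊛ y)[0] = 1
(x ⊛ y)[1] = -2

x ⊛ y = [1, -2]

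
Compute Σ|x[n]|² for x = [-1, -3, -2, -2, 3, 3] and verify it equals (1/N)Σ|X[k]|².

Time domain:
Σ|x[n]|² = |-1|² + |-3|² + |-2|² + |-2|² + |3|² + |3|² = 36.0000

Frequency domain:
(1/6)Σ|X[k]|² = (1/6)(|-2|² + |0.5000+9.5263i|² + |-3.5000+0.8660i|² + |2|² + |-3.5000-0.8660i|² + |0.5000-9.5263i|²) = (1/6)·216.0000 = 36.0000

Both sides agree, confirming Parseval's theorem.

Σ|x[n]|² = (1/N)Σ|X[k]|² = 36.0000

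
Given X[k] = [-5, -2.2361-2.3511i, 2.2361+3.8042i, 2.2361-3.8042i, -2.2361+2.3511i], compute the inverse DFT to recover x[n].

x[n] = (1/5) Σ(k=0 to 4) X[k] · e^(2πikn/5)

Computing each x[n]:
x[0] = -1
x[1] = -2
x[2] = 2
x[3] = -2
x[4] = -2

x = [-1, -2, 2, -2, -2]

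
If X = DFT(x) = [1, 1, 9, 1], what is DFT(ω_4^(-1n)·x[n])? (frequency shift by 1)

Modulation property: DFT(ω_4^(-1n)·x[n]) = X[(k-1) mod 4], so circularly shift X by 1 positions.

X[k-1] = [1, 1, 1, 9]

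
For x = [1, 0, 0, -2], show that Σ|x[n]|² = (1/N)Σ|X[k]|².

Time domain:
Σ|x[n]|² = |1|² + |0|² + |0|² + |-2|² = 5.0000

Frequency domain:
(1/4)Σ|X[k]|² = (1/4)(|-1|² + |1-2i|² + |3|² + |1+2i|²) = (1/4)·20.0000 = 5.0000

Both sides agree, confirming Parseval's theorem.

Σ|x[n]|² = (1/N)Σ|X[k]|² = 5.0000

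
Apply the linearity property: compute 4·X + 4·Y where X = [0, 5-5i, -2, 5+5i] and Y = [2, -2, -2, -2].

By linearity: DFT(4x + 4y) = 4·DFT(x) + 4·DFT(y)
= 4·[0, 5-5i, -2, 5+5i] + 4·[2, -2, -2, -2]

Computing element-wise:
Z[0] = 4·(0) + 4·(2) = 8
Z[1] = 4·(5-5i) + 4·(-2) = 12-20i
Z[2] = 4·(-2) + 4·(-2) = -16
Z[3] = 4·(5+5i) + 4·(-2) = 12+20i

DFT(4x + 4y) = 4·X + 4·Y = [8, 12-20i, -16, 12+20i]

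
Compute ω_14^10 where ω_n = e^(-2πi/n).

ω_14^10 = e^(-2πi·10/14)
= cos(-2π·10/14) + i·sin(-2π·10/14)
= cos(-20π/14) + i·sin(-20π/14)

ω_14^10 = cos(-20π/14) + i·sin(-20π/14) = -0.2225+0.9749i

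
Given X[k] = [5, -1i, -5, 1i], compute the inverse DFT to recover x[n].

x[n] = (1/4) Σ(k=0 to 3) X[k] · e^(2πikn/4)

Computing each x[n]:
x[0] = 0
x[1] = 3
x[2] = 0
x[3] = 2

x = [0, 3, 0, 2]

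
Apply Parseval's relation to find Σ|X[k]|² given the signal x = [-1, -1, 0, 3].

Parseval: Σ|x[n]|² = (1/N)Σ|X[k]|², so Σ|X[k]|² = N·Σ|x[n]|² = 4·11.0000

Σ|X[k]|² = N·Σ|x[n]|² = 4·11.0000 = 44.0000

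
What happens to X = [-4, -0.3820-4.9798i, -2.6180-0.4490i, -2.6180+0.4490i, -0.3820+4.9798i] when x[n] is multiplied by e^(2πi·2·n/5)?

Modulation property: DFT(ω_5^(-2n)·x[n]) = X[(k-2) mod 5], so circularly shift X by 2 positions.

X[k-2] = [-2.6180+0.4490i, -0.3820+4.9798i, -4, -0.3820-4.9798i, -2.6180-0.4490i]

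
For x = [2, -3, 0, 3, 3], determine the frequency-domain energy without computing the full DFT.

Parseval: Σ|x[n]|² = (1/N)Σ|X[k]|², so Σ|X[k]|² = N·Σ|x[n]|² = 5·31.0000

Σ|X[k]|² = N·Σ|x[n]|² = 5·31.0000 = 155.0000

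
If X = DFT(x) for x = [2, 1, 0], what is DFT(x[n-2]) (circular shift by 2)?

Time shift by 2: X_shifted[k] = ω_3^(2k) · X[k]
Shifted x = [1, 0, 2]

DFT(x[n-2]) = [3, 1.7321i, -1.7321i]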